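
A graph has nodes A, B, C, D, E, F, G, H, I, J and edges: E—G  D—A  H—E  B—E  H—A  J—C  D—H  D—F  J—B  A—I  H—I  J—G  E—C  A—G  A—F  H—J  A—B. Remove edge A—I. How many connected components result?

1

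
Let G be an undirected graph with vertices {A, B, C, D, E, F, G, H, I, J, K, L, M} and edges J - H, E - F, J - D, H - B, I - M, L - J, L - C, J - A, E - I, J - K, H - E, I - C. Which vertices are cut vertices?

E, H, I, J

Removing E increases the component count from 2 to 3, so E is a cut vertex.
Removing H increases the component count from 2 to 3, so H is a cut vertex.
Removing I increases the component count from 2 to 3, so I is a cut vertex.
Likewise J is a cut vertex.
By contrast removing F leaves 2 components; it is not a cut vertex. No other vertex is a cut vertex either.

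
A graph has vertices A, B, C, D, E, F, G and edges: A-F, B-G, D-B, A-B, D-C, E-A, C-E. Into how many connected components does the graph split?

1

Starting from A we can reach A, B, C, D, E, F, G. That is one component of size 7.
Total: 1 component.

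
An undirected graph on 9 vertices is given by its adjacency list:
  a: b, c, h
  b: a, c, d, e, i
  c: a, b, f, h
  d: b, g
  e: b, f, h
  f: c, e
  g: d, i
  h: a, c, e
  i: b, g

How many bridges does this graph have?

The edges on the cycle b-c-f-e-b are not bridges since each lies on that cycle.
Every edge lies on some cycle, so there are no bridges.

0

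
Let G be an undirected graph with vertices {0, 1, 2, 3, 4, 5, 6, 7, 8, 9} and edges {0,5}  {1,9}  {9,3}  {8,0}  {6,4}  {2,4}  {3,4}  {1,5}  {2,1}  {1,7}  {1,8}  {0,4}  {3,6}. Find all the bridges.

The edges on the cycle 3-6-4-3 are not bridges since each lies on that cycle.
But removing 7-1 disconnects 7 from 1 — this is a bridge.

1-7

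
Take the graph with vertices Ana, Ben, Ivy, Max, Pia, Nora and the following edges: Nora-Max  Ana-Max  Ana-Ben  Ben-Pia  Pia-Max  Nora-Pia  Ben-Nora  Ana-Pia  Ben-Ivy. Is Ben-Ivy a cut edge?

Yes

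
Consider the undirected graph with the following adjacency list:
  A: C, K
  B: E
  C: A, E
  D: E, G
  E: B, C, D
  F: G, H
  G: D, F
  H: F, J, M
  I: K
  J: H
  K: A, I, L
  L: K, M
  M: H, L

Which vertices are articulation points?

E, H, K

Removing E increases the component count from 1 to 2, so E is a cut vertex.
Removing H increases the component count from 1 to 2, so H is a cut vertex.
Removing K increases the component count from 1 to 2, so K is a cut vertex.
By contrast removing L leaves 1 component; it is not a cut vertex. No other vertex is a cut vertex either.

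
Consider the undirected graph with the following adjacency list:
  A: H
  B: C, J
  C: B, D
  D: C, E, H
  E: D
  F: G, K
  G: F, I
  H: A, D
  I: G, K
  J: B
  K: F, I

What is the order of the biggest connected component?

Starting from F we can reach F, G, I, K. That is one component of size 4.
Starting from A we can reach A, B, C, D, E, H, J. That is one component of size 7.
The largest has 7 vertices.

7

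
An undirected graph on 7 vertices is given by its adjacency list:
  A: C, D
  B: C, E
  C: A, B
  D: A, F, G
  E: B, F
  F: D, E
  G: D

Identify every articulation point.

Removing D increases the component count from 1 to 2, so D is a cut vertex.
By contrast removing B leaves 1 component; it is not a cut vertex. No other vertex is a cut vertex either.

D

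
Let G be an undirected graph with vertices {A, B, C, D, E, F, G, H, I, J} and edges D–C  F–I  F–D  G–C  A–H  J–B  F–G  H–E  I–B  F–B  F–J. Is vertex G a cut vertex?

Deleting G leaves 2 components (was 2), so G is not a cut vertex.

No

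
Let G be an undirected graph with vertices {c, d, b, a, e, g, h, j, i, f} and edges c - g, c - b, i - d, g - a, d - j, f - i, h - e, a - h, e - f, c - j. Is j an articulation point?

Deleting j leaves 1 component (was 1) (its neighbors c, d remain connected to each other), so j is not a cut vertex.

No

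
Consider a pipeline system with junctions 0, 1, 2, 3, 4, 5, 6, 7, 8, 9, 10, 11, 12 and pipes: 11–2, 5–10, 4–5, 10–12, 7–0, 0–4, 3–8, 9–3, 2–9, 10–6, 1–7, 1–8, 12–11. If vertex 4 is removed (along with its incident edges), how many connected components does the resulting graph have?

With 4 gone, the remaining components are: {0, 1, 2, 3, 5, 6, 7, 8, 9, 10, 11, 12}.
That is 1 component.

1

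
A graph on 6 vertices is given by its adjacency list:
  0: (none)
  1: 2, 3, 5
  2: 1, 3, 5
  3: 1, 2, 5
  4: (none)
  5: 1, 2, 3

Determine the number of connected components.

4 is isolated — a component by itself.
0 is isolated — a component by itself.
Starting from 1 we can reach 1, 2, 3, 5. That is one component of size 4.
Total: 3 components.

3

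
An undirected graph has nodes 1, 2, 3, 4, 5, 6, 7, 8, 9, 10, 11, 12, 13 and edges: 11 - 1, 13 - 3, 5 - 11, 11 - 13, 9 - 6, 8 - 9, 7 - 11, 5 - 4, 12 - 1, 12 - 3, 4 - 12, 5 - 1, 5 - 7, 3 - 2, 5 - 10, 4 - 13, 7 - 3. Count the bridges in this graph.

The edges on the cycle 5-4-12-3-13-11-5 are not bridges since each lies on that cycle.
But removing 8 - 9 disconnects 8 from 9; removing 10 - 5 disconnects 10 from 5; removing 9 - 6 disconnects 9 from 6; removing 3 - 2 disconnects 3 from 2 — these are bridges.
That makes 4 bridges.

4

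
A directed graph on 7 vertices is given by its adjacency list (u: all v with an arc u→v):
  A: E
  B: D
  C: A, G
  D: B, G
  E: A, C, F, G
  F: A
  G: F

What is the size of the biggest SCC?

5

{A, C, E, F, G} are all mutually reachable — one SCC of size 5.
{B, D} are all mutually reachable — one SCC of size 2.
The largest has 5 vertices.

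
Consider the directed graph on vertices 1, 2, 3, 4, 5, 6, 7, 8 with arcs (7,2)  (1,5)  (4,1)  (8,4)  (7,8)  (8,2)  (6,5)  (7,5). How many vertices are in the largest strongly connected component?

1

{8} is an SCC by itself.
{1} is an SCC by itself.
{3} is an SCC by itself.
{5} is an SCC by itself.
{7} is an SCC by itself.
(and 3 more singleton SCCs)
The largest has 1 vertex.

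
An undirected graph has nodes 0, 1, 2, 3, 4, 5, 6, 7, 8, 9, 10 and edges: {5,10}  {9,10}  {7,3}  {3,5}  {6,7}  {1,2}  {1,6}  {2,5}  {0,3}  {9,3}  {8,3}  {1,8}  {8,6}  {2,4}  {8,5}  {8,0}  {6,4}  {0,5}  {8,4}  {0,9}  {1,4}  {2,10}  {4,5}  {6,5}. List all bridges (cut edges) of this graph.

none

The edges on the cycle 8-6-7-3-0-8 are not bridges since each lies on that cycle.
Every edge lies on some cycle, so there are no bridges.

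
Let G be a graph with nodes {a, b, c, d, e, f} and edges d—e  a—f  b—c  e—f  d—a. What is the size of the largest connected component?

Starting from b we can reach b, c. That is one component of size 2.
Starting from a we can reach a, d, e, f. That is one component of size 4.
The largest has 4 vertices.

4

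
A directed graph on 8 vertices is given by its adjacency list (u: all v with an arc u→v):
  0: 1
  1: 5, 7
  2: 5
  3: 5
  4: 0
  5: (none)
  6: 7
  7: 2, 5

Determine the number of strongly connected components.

{0} is an SCC by itself.
{1} is an SCC by itself.
{3} is an SCC by itself.
{7} is an SCC by itself.
{5} is an SCC by itself.
(and 3 more singleton SCCs)
That gives 8 strongly connected components.

8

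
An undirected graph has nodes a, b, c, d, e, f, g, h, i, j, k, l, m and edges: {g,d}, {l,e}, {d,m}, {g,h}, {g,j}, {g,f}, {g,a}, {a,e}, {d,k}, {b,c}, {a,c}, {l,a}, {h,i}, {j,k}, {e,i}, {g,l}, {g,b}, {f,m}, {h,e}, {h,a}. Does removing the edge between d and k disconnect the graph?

No

After removing d–k, the path d-g-j-k still connects them, so the edge is not a bridge.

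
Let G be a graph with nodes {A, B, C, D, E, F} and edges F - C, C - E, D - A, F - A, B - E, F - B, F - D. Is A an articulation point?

Deleting A leaves 1 component (was 1) (its neighbors D, F remain connected to each other), so A is not a cut vertex.

No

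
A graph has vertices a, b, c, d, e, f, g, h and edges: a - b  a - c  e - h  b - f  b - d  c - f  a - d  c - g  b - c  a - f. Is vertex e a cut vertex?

Deleting e leaves 2 components (was 2), so e is not a cut vertex.

No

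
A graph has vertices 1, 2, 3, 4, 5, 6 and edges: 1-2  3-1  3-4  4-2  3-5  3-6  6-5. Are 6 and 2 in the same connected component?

From 6 we can reach 1, 2, 3, 4, 5, 6, which includes 2.

Yes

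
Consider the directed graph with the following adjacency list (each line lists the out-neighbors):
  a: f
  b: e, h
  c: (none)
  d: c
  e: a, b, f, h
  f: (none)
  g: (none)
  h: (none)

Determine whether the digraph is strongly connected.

There is no directed path from b to g, so the graph is not strongly connected.

No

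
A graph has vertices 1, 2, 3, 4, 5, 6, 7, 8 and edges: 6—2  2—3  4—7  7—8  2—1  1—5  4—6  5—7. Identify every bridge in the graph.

2-3, 7-8

The edges on the cycle 4-6-2-1-5-7-4 are not bridges since each lies on that cycle.
But removing 7—8 disconnects 7 from 8; removing 2—3 disconnects 2 from 3 — these are bridges.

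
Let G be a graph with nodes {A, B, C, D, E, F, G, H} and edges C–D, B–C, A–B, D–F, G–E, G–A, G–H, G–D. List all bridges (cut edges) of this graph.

The edges on the cycle G-A-B-C-D-G are not bridges since each lies on that cycle.
But removing G–H disconnects G from H; removing D–F disconnects D from F; removing G–E disconnects G from E — these are bridges.

D-F, E-G, G-H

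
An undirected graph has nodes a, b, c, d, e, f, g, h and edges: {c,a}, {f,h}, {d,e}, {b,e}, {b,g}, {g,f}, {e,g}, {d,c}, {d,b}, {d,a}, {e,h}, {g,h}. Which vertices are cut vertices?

d

Removing d increases the component count from 1 to 2, so d is a cut vertex.
By contrast removing b leaves 1 component; it is not a cut vertex. No other vertex is a cut vertex either.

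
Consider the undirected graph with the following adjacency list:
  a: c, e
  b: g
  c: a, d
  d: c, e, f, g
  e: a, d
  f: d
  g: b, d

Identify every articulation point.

d, g

Removing d increases the component count from 1 to 3, so d is a cut vertex.
Removing g increases the component count from 1 to 2, so g is a cut vertex.
By contrast removing b leaves 1 component; it is not a cut vertex. No other vertex is a cut vertex either.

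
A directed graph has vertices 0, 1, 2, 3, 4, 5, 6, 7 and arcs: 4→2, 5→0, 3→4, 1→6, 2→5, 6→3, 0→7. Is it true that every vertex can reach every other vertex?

There is no directed path from 2 to 4, so the graph is not strongly connected.

No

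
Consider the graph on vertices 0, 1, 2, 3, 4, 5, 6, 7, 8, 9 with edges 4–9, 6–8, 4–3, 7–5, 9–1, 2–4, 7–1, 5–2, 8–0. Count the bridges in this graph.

3

The edges on the cycle 7-5-2-4-9-1-7 are not bridges since each lies on that cycle.
But removing 8–0 disconnects 8 from 0; removing 4–3 disconnects 4 from 3; removing 8–6 disconnects 8 from 6 — these are bridges.
That makes 3 bridges.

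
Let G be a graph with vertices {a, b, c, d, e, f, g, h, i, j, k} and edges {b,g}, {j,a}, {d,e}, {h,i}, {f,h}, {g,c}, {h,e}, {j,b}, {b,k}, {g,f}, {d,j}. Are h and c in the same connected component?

Yes

From h we can reach a, b, c, d, e, f, g, h, i, j, k, which includes c.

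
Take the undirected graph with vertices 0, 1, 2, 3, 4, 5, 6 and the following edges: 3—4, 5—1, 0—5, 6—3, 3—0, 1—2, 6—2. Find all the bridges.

The edges on the cycle 6-3-0-5-1-2-6 are not bridges since each lies on that cycle.
But removing 3—4 disconnects 3 from 4 — this is a bridge.

3-4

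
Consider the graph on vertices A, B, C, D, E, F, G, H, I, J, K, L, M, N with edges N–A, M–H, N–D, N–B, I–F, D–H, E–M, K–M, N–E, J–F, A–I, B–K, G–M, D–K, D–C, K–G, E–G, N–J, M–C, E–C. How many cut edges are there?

0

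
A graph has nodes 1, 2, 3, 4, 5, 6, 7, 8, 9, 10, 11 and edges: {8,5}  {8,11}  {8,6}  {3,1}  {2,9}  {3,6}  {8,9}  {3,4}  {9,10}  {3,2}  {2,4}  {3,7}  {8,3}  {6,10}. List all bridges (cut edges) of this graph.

The edges on the cycle 3-2-4-3 are not bridges since each lies on that cycle.
But removing 8 - 5 disconnects 8 from 5; removing 3 - 7 disconnects 3 from 7; removing 3 - 1 disconnects 3 from 1; removing 8 - 11 disconnects 8 from 11 — these are bridges.

1-3, 11-8, 3-7, 5-8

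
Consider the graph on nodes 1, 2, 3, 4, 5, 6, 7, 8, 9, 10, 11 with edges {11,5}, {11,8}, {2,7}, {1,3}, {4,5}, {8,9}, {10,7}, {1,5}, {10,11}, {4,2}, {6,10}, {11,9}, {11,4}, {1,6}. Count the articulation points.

2

Removing 1 increases the component count from 1 to 2, so 1 is a cut vertex.
Removing 11 increases the component count from 1 to 2, so 11 is a cut vertex.
By contrast removing 6 leaves 1 component; it is not a cut vertex. No other vertex is a cut vertex either.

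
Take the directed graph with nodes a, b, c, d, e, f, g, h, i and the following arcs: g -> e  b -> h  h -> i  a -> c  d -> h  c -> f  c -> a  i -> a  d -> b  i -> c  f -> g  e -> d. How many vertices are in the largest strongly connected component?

{a, b, c, d, e, f, g, h, i} are all mutually reachable — one SCC of size 9.
The largest has 9 vertices.

9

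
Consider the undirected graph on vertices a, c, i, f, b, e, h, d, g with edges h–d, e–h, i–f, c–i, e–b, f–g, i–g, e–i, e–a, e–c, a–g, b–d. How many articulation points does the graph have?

Removing e increases the component count from 1 to 2, so e is a cut vertex.
By contrast removing h leaves 1 component; it is not a cut vertex. No other vertex is a cut vertex either.

1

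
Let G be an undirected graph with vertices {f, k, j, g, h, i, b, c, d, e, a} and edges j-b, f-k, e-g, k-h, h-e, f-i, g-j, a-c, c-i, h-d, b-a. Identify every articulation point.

Removing h increases the component count from 1 to 2, so h is a cut vertex.
By contrast removing d leaves 1 component; it is not a cut vertex. No other vertex is a cut vertex either.

h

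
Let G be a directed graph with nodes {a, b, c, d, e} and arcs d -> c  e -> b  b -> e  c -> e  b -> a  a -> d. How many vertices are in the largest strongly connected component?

5

{a, b, c, d, e} are all mutually reachable — one SCC of size 5.
The largest has 5 vertices.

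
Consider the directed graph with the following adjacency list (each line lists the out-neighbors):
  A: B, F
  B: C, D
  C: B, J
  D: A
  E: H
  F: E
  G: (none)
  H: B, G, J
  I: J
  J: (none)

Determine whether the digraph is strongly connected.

There is no directed path from C to I, so the graph is not strongly connected.

No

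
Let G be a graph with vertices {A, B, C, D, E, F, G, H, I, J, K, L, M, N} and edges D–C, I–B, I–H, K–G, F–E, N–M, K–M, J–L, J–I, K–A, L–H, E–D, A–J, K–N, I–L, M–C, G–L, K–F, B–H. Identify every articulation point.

K

Removing K increases the component count from 1 to 2, so K is a cut vertex.
By contrast removing H leaves 1 component; it is not a cut vertex. No other vertex is a cut vertex either.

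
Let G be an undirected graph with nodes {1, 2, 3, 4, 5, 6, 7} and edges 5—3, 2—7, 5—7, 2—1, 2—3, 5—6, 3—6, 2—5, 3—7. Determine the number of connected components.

4 is isolated — a component by itself.
Starting from 1 we can reach 1, 2, 3, 5, 6, 7. That is one component of size 6.
Total: 2 components.

2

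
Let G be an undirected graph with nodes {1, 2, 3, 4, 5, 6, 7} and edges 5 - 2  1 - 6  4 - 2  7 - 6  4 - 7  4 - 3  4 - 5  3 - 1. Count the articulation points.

Removing 4 increases the component count from 1 to 2, so 4 is a cut vertex.
By contrast removing 6 leaves 1 component; it is not a cut vertex. No other vertex is a cut vertex either.

1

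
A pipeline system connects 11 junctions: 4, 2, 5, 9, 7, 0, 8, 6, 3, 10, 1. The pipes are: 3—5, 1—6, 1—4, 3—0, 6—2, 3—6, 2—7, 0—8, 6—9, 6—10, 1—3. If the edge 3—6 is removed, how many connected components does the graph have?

1

3 and 6 are still connected via 3-1-6, so the component count stays at 1.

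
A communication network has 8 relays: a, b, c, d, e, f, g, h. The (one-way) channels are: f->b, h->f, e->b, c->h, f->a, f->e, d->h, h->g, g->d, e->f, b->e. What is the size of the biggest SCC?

3

{d, g, h} are all mutually reachable — one SCC of size 3.
{b, e, f} are all mutually reachable — one SCC of size 3.
{a} is an SCC by itself.
{c} is an SCC by itself.
The largest has 3 vertices.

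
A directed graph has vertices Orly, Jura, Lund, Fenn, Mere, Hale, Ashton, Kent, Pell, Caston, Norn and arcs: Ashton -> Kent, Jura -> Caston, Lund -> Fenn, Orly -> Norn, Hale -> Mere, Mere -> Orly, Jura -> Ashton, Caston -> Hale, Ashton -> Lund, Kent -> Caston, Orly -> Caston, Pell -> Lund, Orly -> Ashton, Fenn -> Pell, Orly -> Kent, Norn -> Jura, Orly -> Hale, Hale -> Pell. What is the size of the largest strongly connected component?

8

{Hale, Jura, Kent, Mere, Norn, Orly, Ashton, Caston} are all mutually reachable — one SCC of size 8.
{Fenn, Lund, Pell} are all mutually reachable — one SCC of size 3.
The largest has 8 vertices.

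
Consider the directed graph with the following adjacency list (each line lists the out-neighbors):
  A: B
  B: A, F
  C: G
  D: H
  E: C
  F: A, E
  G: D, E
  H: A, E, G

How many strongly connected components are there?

{A, B, C, D, E, F, G, H} are all mutually reachable — one SCC of size 8.
That gives 1 strongly connected component.

1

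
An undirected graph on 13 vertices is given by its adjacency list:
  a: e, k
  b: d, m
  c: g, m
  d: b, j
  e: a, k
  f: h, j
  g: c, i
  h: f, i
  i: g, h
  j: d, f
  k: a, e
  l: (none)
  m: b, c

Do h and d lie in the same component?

From h we can reach b, c, d, f, g, h, i, j, m, which includes d.

Yes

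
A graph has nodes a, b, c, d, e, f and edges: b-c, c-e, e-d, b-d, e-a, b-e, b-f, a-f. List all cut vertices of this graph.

none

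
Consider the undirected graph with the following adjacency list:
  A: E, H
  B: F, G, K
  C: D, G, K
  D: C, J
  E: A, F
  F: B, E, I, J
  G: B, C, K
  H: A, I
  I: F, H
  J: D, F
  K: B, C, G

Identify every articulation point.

Removing F increases the component count from 1 to 2, so F is a cut vertex.
By contrast removing K leaves 1 component; it is not a cut vertex. No other vertex is a cut vertex either.

F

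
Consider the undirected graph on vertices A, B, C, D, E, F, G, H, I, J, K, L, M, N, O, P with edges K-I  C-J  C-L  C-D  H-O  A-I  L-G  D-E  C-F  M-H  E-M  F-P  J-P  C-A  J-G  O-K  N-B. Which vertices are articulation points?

Removing C increases the component count from 2 to 3, so C is a cut vertex.
By contrast removing A leaves 2 components; it is not a cut vertex. No other vertex is a cut vertex either.

C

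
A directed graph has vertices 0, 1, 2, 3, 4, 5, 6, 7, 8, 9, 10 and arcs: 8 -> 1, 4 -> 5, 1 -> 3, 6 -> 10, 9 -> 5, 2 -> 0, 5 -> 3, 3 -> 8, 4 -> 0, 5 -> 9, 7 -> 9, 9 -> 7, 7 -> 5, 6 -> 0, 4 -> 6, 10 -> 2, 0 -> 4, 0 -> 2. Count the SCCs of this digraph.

3

{0, 2, 4, 6, 10} are all mutually reachable — one SCC of size 5.
{5, 7, 9} are all mutually reachable — one SCC of size 3.
{1, 3, 8} are all mutually reachable — one SCC of size 3.
That gives 3 strongly connected components.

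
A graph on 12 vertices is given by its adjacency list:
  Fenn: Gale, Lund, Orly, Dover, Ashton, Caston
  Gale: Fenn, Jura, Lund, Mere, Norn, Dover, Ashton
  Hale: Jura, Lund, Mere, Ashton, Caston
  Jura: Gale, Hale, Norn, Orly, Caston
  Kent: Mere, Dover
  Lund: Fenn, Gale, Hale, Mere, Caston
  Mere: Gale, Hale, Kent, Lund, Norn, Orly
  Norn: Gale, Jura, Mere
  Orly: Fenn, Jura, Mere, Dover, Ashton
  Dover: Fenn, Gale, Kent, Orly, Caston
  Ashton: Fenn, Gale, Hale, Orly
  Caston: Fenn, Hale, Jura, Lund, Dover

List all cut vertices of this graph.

Removing Hale, for instance, still leaves 1 component. No single vertex removal increases the component count — the graph has no articulation points.

none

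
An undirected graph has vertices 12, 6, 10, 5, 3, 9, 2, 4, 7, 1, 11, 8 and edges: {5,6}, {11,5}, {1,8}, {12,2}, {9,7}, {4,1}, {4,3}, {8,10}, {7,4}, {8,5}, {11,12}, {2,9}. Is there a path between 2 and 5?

From 2 we can reach 1, 2, 3, 4, 5, 6, 7, 8, 9, 10, 11, 12, which includes 5.

Yes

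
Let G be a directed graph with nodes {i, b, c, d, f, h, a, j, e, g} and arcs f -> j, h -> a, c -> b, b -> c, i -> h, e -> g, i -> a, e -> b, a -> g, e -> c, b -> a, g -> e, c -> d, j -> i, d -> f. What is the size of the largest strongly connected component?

10

{a, b, c, d, e, f, g, h, i, j} are all mutually reachable — one SCC of size 10.
The largest has 10 vertices.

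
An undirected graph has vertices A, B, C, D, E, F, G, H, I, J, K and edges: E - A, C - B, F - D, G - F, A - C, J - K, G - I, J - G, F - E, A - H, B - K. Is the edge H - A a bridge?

Yes

Removing H - A leaves no path between H and A: the component count goes from 1 to 2. So it is a bridge.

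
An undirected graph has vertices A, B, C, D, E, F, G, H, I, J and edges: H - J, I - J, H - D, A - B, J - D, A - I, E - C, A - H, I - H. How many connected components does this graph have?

4

G is isolated — a component by itself.
F is isolated — a component by itself.
Starting from C we can reach C, E. That is one component of size 2.
Starting from A we can reach A, B, D, H, I, J. That is one component of size 6.
Total: 4 components.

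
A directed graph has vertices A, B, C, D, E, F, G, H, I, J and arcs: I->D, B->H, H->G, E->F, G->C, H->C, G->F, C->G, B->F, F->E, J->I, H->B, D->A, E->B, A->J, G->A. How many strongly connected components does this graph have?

2

{B, C, E, F, G, H} are all mutually reachable — one SCC of size 6.
{A, D, I, J} are all mutually reachable — one SCC of size 4.
That gives 2 strongly connected components.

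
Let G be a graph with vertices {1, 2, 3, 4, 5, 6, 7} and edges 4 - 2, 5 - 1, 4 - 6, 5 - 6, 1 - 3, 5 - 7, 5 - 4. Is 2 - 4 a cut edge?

Removing 2 - 4 leaves no path between 2 and 4: the component count goes from 1 to 2. So it is a bridge.

Yes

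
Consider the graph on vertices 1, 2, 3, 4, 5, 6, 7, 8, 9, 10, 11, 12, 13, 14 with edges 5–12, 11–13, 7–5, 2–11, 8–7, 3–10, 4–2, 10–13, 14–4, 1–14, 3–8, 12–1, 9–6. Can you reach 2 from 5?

Yes

From 5 we can reach 1, 2, 3, 4, 5, 7, 8, 10, 11, 12, 13, 14, which includes 2.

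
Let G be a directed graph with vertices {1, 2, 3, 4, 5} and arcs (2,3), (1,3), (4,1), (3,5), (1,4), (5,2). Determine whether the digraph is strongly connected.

No

There is no directed path from 2 to 4, so the graph is not strongly connected.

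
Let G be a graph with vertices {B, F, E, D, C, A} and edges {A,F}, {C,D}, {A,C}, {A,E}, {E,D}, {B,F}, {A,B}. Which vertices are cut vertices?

A

Removing A increases the component count from 1 to 2, so A is a cut vertex.
By contrast removing F leaves 1 component; it is not a cut vertex. No other vertex is a cut vertex either.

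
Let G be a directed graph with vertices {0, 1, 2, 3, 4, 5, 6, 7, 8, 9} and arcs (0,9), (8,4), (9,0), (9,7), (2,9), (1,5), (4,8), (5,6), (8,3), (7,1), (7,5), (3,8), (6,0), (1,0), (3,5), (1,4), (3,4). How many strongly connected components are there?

{0, 1, 3, 4, 5, 6, 7, 8, 9} are all mutually reachable — one SCC of size 9.
{2} is an SCC by itself.
That gives 2 strongly connected components.

2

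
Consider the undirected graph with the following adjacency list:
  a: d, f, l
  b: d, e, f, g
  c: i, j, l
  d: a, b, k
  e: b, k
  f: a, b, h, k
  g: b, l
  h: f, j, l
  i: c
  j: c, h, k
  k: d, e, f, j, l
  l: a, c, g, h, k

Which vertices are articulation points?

c

Removing c increases the component count from 1 to 2, so c is a cut vertex.
By contrast removing e leaves 1 component; it is not a cut vertex. No other vertex is a cut vertex either.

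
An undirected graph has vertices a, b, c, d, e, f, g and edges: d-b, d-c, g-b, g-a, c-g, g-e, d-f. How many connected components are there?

1

Starting from a we can reach a, b, c, d, e, f, g. That is one component of size 7.
Total: 1 component.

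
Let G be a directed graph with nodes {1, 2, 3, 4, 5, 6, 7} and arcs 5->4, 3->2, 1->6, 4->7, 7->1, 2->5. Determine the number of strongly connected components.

7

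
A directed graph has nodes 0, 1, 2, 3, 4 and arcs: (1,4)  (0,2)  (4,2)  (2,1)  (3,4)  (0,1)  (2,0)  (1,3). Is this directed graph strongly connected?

From 4 we can reach every vertex (0, 1, 2, 3, 4), and every vertex can reach 4 (0, 1, 2, 3, 4). So the whole graph is one strongly connected component.

Yes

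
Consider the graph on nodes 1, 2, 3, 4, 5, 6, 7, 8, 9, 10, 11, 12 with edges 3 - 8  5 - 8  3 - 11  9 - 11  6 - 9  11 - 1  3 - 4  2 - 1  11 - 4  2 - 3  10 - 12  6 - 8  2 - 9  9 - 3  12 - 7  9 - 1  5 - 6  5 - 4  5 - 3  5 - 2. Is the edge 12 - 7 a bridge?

Yes

Removing 12 - 7 leaves no path between 12 and 7: the component count goes from 2 to 3. So it is a bridge.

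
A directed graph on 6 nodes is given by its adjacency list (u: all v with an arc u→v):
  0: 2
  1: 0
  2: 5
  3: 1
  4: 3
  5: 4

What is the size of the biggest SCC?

{0, 1, 2, 3, 4, 5} are all mutually reachable — one SCC of size 6.
The largest has 6 vertices.

6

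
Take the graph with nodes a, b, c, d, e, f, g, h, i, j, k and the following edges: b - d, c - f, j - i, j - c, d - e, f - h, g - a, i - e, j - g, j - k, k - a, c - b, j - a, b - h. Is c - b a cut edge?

After removing c - b, the path c-f-h-b still connects them, so the edge is not a bridge.

No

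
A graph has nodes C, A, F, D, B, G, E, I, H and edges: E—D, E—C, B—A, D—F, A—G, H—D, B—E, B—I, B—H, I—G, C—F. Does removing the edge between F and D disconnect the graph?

No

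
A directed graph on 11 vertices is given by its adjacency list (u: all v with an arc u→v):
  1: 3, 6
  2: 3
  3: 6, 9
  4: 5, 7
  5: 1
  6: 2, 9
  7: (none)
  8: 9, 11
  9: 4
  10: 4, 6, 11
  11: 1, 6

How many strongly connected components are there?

5

{1, 2, 3, 4, 5, 6, 9} are all mutually reachable — one SCC of size 7.
{8} is an SCC by itself.
{7} is an SCC by itself.
{10} is an SCC by itself.
{11} is an SCC by itself.
That gives 5 strongly connected components.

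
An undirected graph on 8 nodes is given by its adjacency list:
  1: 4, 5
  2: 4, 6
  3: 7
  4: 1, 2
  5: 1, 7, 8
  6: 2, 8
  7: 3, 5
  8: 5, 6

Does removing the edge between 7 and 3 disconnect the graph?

Removing 7-3 leaves no path between 7 and 3: the component count goes from 1 to 2. So it is a bridge.

Yes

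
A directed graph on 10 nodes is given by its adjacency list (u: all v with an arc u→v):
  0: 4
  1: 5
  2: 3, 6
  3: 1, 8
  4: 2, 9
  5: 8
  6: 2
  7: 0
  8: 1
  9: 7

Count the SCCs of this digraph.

{0, 4, 7, 9} are all mutually reachable — one SCC of size 4.
{1, 5, 8} are all mutually reachable — one SCC of size 3.
{2, 6} are all mutually reachable — one SCC of size 2.
{3} is an SCC by itself.
That gives 4 strongly connected components.

4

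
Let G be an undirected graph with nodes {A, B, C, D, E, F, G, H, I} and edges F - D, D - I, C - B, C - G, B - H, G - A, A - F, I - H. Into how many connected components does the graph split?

E is isolated — a component by itself.
Starting from A we can reach A, B, C, D, F, G, H, I. That is one component of size 8.
Total: 2 components.

2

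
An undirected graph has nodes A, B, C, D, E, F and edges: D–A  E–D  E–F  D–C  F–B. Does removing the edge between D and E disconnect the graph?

Removing D–E leaves no path between D and E: the component count goes from 1 to 2. So it is a bridge.

Yes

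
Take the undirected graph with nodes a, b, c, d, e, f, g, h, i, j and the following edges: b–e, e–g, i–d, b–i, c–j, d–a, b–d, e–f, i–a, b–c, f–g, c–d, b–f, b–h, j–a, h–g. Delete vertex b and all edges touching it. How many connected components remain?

With b gone, the remaining components are: {e, f, g, h}; {a, c, d, i, j}.
That is 2 components.

2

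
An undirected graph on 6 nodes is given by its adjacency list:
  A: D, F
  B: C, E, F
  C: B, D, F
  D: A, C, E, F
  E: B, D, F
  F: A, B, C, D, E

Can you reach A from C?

From C we can reach A, B, C, D, E, F, which includes A.

Yes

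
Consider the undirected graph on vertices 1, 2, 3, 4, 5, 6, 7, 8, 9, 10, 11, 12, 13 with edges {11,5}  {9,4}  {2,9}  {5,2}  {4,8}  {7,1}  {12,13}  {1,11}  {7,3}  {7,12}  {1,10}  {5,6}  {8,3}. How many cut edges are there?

4

The edges on the cycle 7-1-11-5-2-9-4-8-3-7 are not bridges since each lies on that cycle.
But removing 1-10 disconnects 1 from 10; removing 6-5 disconnects 6 from 5; removing 12-13 disconnects 12 from 13; removing 7-12 disconnects 7 from 12 — these are bridges.
That makes 4 bridges.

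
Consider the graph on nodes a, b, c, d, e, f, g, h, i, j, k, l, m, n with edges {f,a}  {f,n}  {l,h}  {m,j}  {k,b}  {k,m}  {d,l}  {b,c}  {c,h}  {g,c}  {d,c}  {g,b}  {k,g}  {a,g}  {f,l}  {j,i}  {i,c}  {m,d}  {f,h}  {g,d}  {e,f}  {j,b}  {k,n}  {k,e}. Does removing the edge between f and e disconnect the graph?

After removing f—e, the path f-n-k-e still connects them, so the edge is not a bridge.

No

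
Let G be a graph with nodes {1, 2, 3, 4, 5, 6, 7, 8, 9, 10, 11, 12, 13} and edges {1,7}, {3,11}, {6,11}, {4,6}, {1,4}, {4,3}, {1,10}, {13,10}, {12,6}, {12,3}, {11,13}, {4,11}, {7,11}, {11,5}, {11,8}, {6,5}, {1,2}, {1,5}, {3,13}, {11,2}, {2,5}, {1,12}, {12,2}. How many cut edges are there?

1

The edges on the cycle 1-4-6-12-1 are not bridges since each lies on that cycle.
But removing 8–11 disconnects 8 from 11 — this is a bridge.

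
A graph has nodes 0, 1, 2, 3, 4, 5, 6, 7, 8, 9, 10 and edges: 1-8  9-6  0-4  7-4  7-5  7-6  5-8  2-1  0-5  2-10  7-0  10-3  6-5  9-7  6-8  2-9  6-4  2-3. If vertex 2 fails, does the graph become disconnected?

Deleting 2 raises the number of components from 1 to 2, so 2 is a cut vertex.

Yes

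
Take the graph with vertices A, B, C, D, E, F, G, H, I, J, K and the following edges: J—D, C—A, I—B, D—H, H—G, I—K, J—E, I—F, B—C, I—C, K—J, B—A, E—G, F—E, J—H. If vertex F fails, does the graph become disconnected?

No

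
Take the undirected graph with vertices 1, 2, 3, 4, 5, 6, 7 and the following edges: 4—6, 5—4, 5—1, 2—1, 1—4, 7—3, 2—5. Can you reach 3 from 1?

No

The component containing 1 is {1, 2, 4, 5, 6}, and 3 is not in it.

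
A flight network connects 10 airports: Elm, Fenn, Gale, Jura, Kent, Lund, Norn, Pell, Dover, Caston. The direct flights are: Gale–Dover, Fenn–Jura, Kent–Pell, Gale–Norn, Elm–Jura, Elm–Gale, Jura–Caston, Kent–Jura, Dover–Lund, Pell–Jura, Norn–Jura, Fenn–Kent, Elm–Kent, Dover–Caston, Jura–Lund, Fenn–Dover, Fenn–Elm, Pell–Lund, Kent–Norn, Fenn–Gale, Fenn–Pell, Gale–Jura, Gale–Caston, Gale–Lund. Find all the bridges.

none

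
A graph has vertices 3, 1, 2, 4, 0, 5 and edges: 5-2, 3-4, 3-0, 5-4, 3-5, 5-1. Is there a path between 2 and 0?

Yes

From 2 we can reach 0, 1, 2, 3, 4, 5, which includes 0.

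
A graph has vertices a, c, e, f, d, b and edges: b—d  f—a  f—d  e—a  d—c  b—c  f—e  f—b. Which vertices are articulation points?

f

Removing f increases the component count from 1 to 2, so f is a cut vertex.
By contrast removing b leaves 1 component; it is not a cut vertex. No other vertex is a cut vertex either.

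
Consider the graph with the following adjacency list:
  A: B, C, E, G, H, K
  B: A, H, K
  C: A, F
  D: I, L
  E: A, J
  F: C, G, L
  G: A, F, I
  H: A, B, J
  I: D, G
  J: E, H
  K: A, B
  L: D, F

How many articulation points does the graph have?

1

Removing A increases the component count from 1 to 2, so A is a cut vertex.
By contrast removing C leaves 1 component; it is not a cut vertex. No other vertex is a cut vertex either.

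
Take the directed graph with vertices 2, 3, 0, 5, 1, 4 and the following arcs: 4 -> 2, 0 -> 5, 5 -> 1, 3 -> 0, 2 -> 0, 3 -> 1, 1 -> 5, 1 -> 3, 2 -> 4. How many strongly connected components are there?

2

{0, 1, 3, 5} are all mutually reachable — one SCC of size 4.
{2, 4} are all mutually reachable — one SCC of size 2.
That gives 2 strongly connected components.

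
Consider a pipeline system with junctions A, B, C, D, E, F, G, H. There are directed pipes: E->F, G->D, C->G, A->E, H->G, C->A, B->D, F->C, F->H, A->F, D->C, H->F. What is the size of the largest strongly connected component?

7

{A, C, D, E, F, G, H} are all mutually reachable — one SCC of size 7.
{B} is an SCC by itself.
The largest has 7 vertices.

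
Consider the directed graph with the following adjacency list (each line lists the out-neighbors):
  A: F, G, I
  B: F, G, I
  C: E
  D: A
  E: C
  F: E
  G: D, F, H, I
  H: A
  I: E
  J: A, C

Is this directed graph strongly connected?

There is no directed path from J to B, so the graph is not strongly connected.

No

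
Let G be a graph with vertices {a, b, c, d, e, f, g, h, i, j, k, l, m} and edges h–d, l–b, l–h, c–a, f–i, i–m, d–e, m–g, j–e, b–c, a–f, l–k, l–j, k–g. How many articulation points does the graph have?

Removing l increases the component count from 1 to 2, so l is a cut vertex.
By contrast removing e leaves 1 component; it is not a cut vertex. No other vertex is a cut vertex either.

1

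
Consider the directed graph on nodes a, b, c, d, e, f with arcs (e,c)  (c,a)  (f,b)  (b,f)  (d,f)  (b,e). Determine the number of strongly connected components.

{b, f} are all mutually reachable — one SCC of size 2.
{d} is an SCC by itself.
{e} is an SCC by itself.
{a} is an SCC by itself.
{c} is an SCC by itself.
That gives 5 strongly connected components.

5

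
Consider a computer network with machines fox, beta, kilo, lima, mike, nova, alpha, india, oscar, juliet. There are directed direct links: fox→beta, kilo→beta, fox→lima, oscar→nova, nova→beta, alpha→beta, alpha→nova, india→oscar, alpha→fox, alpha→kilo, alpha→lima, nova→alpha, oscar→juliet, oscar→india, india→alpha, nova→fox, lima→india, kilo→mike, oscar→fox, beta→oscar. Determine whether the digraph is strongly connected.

No

There is no directed path from mike to kilo, so the graph is not strongly connected.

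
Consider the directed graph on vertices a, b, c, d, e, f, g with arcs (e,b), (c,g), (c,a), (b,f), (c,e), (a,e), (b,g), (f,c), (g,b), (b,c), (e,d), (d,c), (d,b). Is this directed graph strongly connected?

Yes

From f we can reach every vertex (a, b, c, d, e, f, g), and every vertex can reach f (a, b, c, d, e, f, g). So the whole graph is one strongly connected component.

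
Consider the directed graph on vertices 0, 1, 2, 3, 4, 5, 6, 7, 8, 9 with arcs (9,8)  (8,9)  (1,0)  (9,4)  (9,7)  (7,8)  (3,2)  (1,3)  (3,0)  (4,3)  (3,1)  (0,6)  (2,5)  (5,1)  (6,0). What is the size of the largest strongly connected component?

{1, 2, 3, 5} are all mutually reachable — one SCC of size 4.
{7, 8, 9} are all mutually reachable — one SCC of size 3.
{0, 6} are all mutually reachable — one SCC of size 2.
{4} is an SCC by itself.
The largest has 4 vertices.

4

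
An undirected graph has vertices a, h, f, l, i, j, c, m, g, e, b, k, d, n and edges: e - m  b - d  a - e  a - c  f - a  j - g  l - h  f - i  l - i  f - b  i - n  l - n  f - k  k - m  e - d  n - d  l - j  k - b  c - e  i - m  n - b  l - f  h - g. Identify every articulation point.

l

Removing l increases the component count from 1 to 2, so l is a cut vertex.
By contrast removing k leaves 1 component; it is not a cut vertex. No other vertex is a cut vertex either.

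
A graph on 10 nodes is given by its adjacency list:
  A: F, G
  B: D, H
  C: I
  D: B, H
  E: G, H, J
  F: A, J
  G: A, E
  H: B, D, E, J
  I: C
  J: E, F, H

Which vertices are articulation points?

H

Removing H increases the component count from 2 to 3, so H is a cut vertex.
By contrast removing G leaves 2 components; it is not a cut vertex. No other vertex is a cut vertex either.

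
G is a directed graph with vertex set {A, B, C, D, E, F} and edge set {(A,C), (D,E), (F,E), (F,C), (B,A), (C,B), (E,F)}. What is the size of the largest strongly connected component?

{A, B, C} are all mutually reachable — one SCC of size 3.
{E, F} are all mutually reachable — one SCC of size 2.
{D} is an SCC by itself.
The largest has 3 vertices.

3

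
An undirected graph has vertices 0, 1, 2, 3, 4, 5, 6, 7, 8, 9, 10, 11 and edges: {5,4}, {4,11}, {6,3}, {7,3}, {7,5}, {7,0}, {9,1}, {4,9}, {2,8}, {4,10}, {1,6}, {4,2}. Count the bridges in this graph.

5

The edges on the cycle 7-5-4-9-1-6-3-7 are not bridges since each lies on that cycle.
But removing 8-2 disconnects 8 from 2; removing 4-10 disconnects 4 from 10; removing 4-2 disconnects 4 from 2; removing 11-4 disconnects 11 from 4 — these are bridges.
In total 5 edges are bridges.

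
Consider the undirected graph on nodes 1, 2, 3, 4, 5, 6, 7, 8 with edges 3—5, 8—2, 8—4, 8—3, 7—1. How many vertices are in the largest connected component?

5

6 is isolated — a component by itself.
Starting from 1 we can reach 1, 7. That is one component of size 2.
Starting from 2 we can reach 2, 3, 4, 5, 8. That is one component of size 5.
The largest has 5 vertices.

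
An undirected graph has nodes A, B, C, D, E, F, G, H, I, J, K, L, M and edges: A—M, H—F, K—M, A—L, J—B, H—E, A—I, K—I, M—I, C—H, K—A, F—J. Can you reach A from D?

The component containing D is {D}, and A is not in it.

No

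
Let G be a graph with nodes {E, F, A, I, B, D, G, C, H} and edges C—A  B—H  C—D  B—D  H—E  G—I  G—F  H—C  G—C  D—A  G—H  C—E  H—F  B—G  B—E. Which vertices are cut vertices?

G

Removing G increases the component count from 1 to 2, so G is a cut vertex.
By contrast removing D leaves 1 component; it is not a cut vertex. No other vertex is a cut vertex either.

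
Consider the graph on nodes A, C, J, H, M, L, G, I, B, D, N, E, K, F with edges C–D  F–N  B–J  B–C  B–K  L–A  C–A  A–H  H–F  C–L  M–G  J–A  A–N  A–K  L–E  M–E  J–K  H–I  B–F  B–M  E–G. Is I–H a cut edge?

Removing I–H leaves no path between I and H: the component count goes from 1 to 2. So it is a bridge.

Yes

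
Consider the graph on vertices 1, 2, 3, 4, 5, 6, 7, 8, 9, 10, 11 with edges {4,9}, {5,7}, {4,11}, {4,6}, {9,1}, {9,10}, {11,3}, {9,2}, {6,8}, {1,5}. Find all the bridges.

1-5, 1-9, 10-9, 11-3, 11-4, 2-9, 4-6, 4-9, 5-7, 6-8

removing 4–9 disconnects 4 from 9; removing 5–7 disconnects 5 from 7; removing 6–8 disconnects 6 from 8; removing 10–9 disconnects 10 from 9 — these are bridges.
In total 10 edges are bridges.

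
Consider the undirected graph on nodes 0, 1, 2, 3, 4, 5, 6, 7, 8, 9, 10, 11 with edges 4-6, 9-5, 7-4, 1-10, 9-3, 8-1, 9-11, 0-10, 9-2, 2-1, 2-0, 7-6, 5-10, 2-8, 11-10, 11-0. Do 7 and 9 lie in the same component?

The component containing 7 is {4, 6, 7}, and 9 is not in it.

No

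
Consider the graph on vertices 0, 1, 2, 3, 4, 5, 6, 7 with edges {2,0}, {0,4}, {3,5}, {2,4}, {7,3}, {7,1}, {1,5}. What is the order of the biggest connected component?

4

6 is isolated — a component by itself.
Starting from 0 we can reach 0, 2, 4. That is one component of size 3.
Starting from 1 we can reach 1, 3, 5, 7. That is one component of size 4.
The largest has 4 vertices.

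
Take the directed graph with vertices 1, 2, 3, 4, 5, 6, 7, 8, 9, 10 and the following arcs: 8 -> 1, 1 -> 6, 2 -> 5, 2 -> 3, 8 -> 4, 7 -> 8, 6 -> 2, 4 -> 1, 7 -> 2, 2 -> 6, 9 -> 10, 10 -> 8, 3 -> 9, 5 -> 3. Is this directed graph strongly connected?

No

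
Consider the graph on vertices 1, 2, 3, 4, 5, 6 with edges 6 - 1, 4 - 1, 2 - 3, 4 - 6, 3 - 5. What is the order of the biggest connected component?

Starting from 1 we can reach 1, 4, 6. That is one component of size 3.
Starting from 2 we can reach 2, 3, 5. That is one component of size 3.
The largest has 3 vertices.

3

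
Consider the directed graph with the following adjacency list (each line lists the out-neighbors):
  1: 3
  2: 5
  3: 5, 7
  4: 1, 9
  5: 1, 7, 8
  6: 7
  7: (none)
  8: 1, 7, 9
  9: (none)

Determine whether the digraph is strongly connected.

There is no directed path from 3 to 2, so the graph is not strongly connected.

No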